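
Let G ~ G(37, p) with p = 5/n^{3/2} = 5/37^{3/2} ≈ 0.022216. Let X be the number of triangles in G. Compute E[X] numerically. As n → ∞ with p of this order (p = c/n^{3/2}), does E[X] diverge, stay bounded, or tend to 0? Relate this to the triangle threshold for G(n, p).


Number of potential triangles: C(37, 3) = 7770.
Each occurs with probability p³ ≈ (0.022216)³ ≈ 1.0964839e-05.
By linearity: E[X] = C(37, 3)·p³ ≈ 7770 · 1.0964839e-05 ≈ 0.08520.
Since α = 3/2 > 1, p = c/n^{3/2} = o(1/n) is below the triangle threshold p ~ 1/n. Asymptotically E[X] ~ (c³/6)·n^{3(1−α)} = (5³/6)·n^{-1.5} → 0, so by Markov's inequality G has no triangles w.h.p.

E[X] ≈ 0.08520; in regime p = Θ(1/n^{3/2}) E[X] tends to 0 (below the triangle threshold p ~ 1/n).


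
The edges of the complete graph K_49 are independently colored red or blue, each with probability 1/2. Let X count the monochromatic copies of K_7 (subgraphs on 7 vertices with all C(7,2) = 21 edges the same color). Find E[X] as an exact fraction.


Let X = Σ_S X_S over the C(49, 7) = 85900584 subsets S of size 7, where X_S = 1 if the K_7 on S is monochromatic.
For a fixed S, the K_7 on S has C(7, 2) = 21 edges. P[all 21 edges red] = (1/2)^21, and likewise for blue, so P[monochromatic] = 2·(1/2)^21 = 2^{1 − 21} = 1/1048576.
By linearity: E[X] = C(49, 7) · 2^{1 − 21} = 85900584 · 1/1048576 = 10737573/131072.
Numerically: E[X] ≈ 81.921181.

E[X] = C(49,7)·2^(1−C(7,2)) = 10737573/131072 ≈ 81.921181.


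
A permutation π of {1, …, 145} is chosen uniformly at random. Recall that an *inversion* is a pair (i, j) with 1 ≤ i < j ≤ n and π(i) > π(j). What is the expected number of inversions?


Write X = Σ X_I over the C(145, 2) = 10440 pairs i < j, with X_I the indicator of one inversion.
There are 10440 indicators.
For each fixed pair i < j, the values π(i) and π(j) are two distinct elements of {1, …, 145} in uniformly random order; by symmetry P[π(i) > π(j)] = 1/2.
By linearity: E[X] = 10440 · (1/2) = C(145, 2) · (1/2) = 10440/2 = 5220 ≈ 5220.000000.

E[X] = 5220 = 5220.000000.


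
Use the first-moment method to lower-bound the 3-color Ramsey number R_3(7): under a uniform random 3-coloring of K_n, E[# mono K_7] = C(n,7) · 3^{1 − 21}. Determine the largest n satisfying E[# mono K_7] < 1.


We need C(n, 7) · 3^{1 − 21} < 1, i.e. C(n, 7) < 3^{21 − 1} = 3486784401.
Check values of n near the boundary:
  n = 76: C(76, 7) = 2186189400; 2186189400 < 3486784401? YES
  n = 77: C(77, 7) = 2404808340; 2404808340 < 3486784401? YES
  n = 78: C(78, 7) = 2641902120; 2641902120 < 3486784401? YES
  n = 79: C(79, 7) = 2898753715; 2898753715 < 3486784401? YES
  n = 80: C(80, 7) = 3176716400; 3176716400 < 3486784401? YES
  n = 81: C(81, 7) = 3477216600; 3477216600 < 3486784401? YES
  n = 82: C(82, 7) = 3801756816; 3801756816 < 3486784401? NO
  n = 83: C(83, 7) = 4151918628; 4151918628 < 3486784401? NO
The largest n with C(n, 7) < 3486784401 is n = 81 (where E[X] = 42928600/43046721 ≈ 0.9973). Hence R_3(7) > 81, i.e. R_3(7) ≥ 82.

Largest n = 81; hence R_3(7) > 81.


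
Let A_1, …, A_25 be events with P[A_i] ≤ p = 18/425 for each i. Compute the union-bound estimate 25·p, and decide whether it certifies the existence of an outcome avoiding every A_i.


Union bound: P[∪_{i=1}^{25} A_i] ≤ Σ_i P[A_i] ≤ 25·p = 25·(18/425) = 18/17.
Numerically: 18/17 ≈ 1.0588235.
Is 18/17 < 1? NO.
Since the bound 18/17 is ≥ 1, the union bound is uninformative here; it does NOT by itself certify existence.

25·p = 18/17 ≈ 1.0588235; existence NOT certified by the union bound.


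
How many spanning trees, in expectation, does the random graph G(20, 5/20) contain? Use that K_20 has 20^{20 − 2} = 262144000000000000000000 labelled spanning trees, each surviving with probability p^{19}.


K_20 has 20^{20 − 2} = 262144000000000000000000 labelled spanning trees.
For each such spanning tree H, let X_H = 1 if all 19 edges of H are present in G. Then P[X_H = 1] = p^{19} = (1/4)^{19} = 1/274877906944.
By linearity of expectation: E[X] = Σ_H E[X_H] = 262144000000000000000000 · p^{19} = 262144000000000000000000 · 1/274877906944 = 3814697265625/4.
Numerically: E[X] ≈ 9.54e+11.

E[X] = 262144000000000000000000 · (1/4)^{19} = 3814697265625/4 ≈ 9.54e+11.


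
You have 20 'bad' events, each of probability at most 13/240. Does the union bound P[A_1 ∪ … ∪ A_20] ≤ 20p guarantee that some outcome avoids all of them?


Union bound: P[∪_{i=1}^{20} A_i] ≤ Σ_i P[A_i] ≤ 20·p = 20·(13/240) = 13/12.
Numerically: 13/12 ≈ 1.083333.
Is 13/12 < 1? NO.
Since the bound 13/12 is ≥ 1, the union bound is uninformative here; it does NOT by itself certify existence.

20·p = 13/12 ≈ 1.083333; existence NOT certified by the union bound.


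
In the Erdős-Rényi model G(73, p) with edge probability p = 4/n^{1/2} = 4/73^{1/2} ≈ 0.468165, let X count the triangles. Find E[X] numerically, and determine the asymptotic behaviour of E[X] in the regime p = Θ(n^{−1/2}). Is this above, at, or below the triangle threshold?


Number of potential triangles: C(73, 3) = 62196.
Each occurs with probability p³ ≈ (0.468165)³ ≈ 1.02611417e-01.
By linearity: E[X] = C(73, 3)·p³ ≈ 62196 · 1.02611417e-01 ≈ 6382.019674.
Since α = 1/2 < 1, p = c/n^{1/2} ≫ 1/n is above the triangle threshold p ~ 1/n. Asymptotically E[X] ~ (c³/6)·n^{3(1−α)} = (4³/6)·n^{1.5} → ∞; triangles are abundant w.h.p.

E[X] ≈ 6382.019674; in regime p = Θ(1/n^{1/2}) E[X] diverges (above the triangle threshold p ~ 1/n).


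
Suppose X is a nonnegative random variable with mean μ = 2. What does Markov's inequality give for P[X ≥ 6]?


μ = E[X] = 2, a = 6.
Markov: P[X ≥ 6] ≤ μ/a = (2)/6 = 1/3.
Numerically: ≈ 0.333.
(Since a = 6 > μ = 2.000, the bound 1/3 is < 1 and informative.)

P[X ≥ 6] ≤ 1/3 ≈ 0.333.


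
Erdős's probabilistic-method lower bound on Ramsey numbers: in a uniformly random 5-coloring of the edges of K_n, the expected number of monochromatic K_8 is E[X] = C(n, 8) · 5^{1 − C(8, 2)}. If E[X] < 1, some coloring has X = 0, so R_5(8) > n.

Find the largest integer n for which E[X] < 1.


We need C(n, 8) · 5^{1 − 28} < 1, i.e. C(n, 8) < 5^{28 − 1} = 7450580596923828125.
Check values of n near the boundary:
  n = 861: C(861, 8) = 7250034996615275865; 7250034996615275865 < 7450580596923828125? YES
  n = 862: C(862, 8) = 7317951015318931845; 7317951015318931845 < 7450580596923828125? YES
  n = 863: C(863, 8) = 7386423071602617757; 7386423071602617757 < 7450580596923828125? YES
  n = 864: C(864, 8) = 7455455062926006708; 7455455062926006708 < 7450580596923828125? NO
  n = 865: C(865, 8) = 7525050909487743060; 7525050909487743060 < 7450580596923828125? NO
  n = 866: C(866, 8) = 7595214554331451620; 7595214554331451620 < 7450580596923828125? NO
The largest n with C(n, 8) < 7450580596923828125 is n = 863 (where E[X] = 7386423071602617757/7450580596923828125 ≈ 0.991389). Hence R_5(8) > 863, i.e. R_5(8) ≥ 864.

Largest n = 863; hence R_5(8) > 863.


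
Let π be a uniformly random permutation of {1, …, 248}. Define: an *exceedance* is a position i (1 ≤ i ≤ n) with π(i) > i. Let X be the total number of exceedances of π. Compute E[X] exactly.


Write X = Σ_{i=1}^{248} X_i, where X_i = 1_{π(i) > i}.
For each fixed i, π(i) is uniform over {1, …, 248} (marginal of a uniform permutation), so P[π(i) > i] = (n − i)/n. Summing: Σ_{i=1}^{248} (n − i)/n = (0 + 1 + … + 247)/248 = 248(248 − 1)/(2·248) = (248 − 1)/2.
Hence E[X] = Σ_{i=1}^{248} (248 − i)/248 = 247/2 ≈ 123.500.

E[X] = 247/2 = 123.500.


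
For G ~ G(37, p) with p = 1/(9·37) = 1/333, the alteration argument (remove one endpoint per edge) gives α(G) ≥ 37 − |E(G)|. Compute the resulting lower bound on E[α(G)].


E[|E(G)|] = C(37, 2)·p = 666 · (1/333) = 2.
E[α(G)] ≥ n − E[|E(G)|] = 37 − 2 = 35.
Numerically: ≈ 35.000.
(This is only a lower bound; the true E[α(G)] may be larger.)

E[α(G)] ≥ 35 ≈ 35.000.


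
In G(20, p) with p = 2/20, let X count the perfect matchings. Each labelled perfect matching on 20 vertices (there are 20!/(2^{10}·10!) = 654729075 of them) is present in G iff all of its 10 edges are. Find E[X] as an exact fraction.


K_20 has 20!/(2^{10}·10!) = 654729075 labelled perfect matchings.
For each such perfect matching H, let X_H = 1 if all 10 edges of H are present in G. Then P[X_H = 1] = p^{10} = (1/10)^{10} = 1/10000000000.
By linearity of expectation: E[X] = Σ_H E[X_H] = 654729075 · p^{10} = 654729075 · 1/10000000000 = 26189163/400000000.
Numerically: E[X] ≈ 0.065473.

E[X] = 654729075 · (1/10)^{10} = 26189163/400000000 ≈ 0.065473.


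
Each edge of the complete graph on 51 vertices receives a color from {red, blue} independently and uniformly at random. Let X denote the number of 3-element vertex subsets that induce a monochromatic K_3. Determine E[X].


Let X = Σ_S X_S over the C(51, 3) = 20825 subsets S of size 3, where X_S = 1 if the K_3 on S is monochromatic.
For a fixed S, the K_3 on S has C(3, 2) = 3 edges. P[all 3 edges red] = (1/2)^3, and likewise for blue, so P[monochromatic] = 2·(1/2)^3 = 2^{1 − 3} = 1/4.
By linearity: E[X] = C(51, 3) · 2^{1 − 3} = 20825 · 1/4 = 20825/4.
Numerically: E[X] ≈ 5206.250.

E[X] = C(51,3)·2^(1−C(3,2)) = 20825/4 ≈ 5206.250.


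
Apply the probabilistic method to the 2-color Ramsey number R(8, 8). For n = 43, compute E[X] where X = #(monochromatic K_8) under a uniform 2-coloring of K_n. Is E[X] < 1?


E[X] = C(43, 8) · 2^{1 − 28} = 145008513 · 2^{−27} = 145008513/134217728.
As a reduced fraction: E[X] = 145008513/134217728 ≈ 1.0804.
Is E[X] < 1? NO.
Since E[X] ≥ 1, the first-moment bound is inconclusive at n = 43; it does NOT by itself certify R(8, 8) > 43.

E[X] = 145008513/134217728 ≈ 1.0804; E[X] ≥ 1; first-moment method inconclusive here.


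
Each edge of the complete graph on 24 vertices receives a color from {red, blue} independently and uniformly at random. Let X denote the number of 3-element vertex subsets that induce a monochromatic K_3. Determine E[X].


Let X = Σ_S X_S over the C(24, 3) = 2024 subsets S of size 3, where X_S = 1 if the K_3 on S is monochromatic.
For a fixed S, the K_3 on S has C(3, 2) = 3 edges. P[all 3 edges red] = (1/2)^3, and likewise for blue, so P[monochromatic] = 2·(1/2)^3 = 2^{1 − 3} = 1/4.
Summing: E[X] = C(24, 3) · 2^{1 − 3} = 2024 · 1/4 = 506.
Numerically: E[X] ≈ 506.000000.

E[X] = C(24,3)·2^(1−C(3,2)) = 506 ≈ 506.000000.


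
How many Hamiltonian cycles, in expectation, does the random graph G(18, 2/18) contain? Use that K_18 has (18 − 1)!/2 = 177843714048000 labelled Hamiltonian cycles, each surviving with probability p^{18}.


K_18 has (18 − 1)!/2 = 177843714048000 labelled Hamiltonian cycles.
For each such Hamiltonian cycle H, let X_H = 1 if all 18 edges of H are present in G. Then P[X_H = 1] = p^{18} = (1/9)^{18} = 1/150094635296999121.
Summing the indicators: E[X] = Σ_H E[X_H] = 177843714048000 · p^{18} = 177843714048000 · 1/150094635296999121 = 243955712000/205891132094649.
Numerically: E[X] ≈ 0.00118.

E[X] = 177843714048000 · (1/9)^{18} = 243955712000/205891132094649 ≈ 0.00118.


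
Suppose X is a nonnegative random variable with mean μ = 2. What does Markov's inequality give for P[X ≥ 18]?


μ = E[X] = 2, a = 18.
Markov: P[X ≥ 18] ≤ μ/a = (2)/18 = 1/9.
Numerically: ≈ 0.111111.
(Since a = 18 > μ = 2.000000, the bound 1/9 is < 1 and informative.)

P[X ≥ 18] ≤ 1/9 ≈ 0.111111.


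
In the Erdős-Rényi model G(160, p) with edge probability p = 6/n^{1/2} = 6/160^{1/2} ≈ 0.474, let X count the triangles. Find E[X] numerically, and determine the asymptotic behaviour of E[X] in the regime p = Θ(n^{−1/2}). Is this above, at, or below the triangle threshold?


Number of potential triangles: C(160, 3) = 669920.
Each occurs with probability p³ ≈ (0.474)³ ≈ 1.06727e-01.
By linearity: E[X] = C(160, 3)·p³ ≈ 669920 · 1.06727e-01 ≈ 71498.465.
Since α = 1/2 < 1, p = c/n^{1/2} ≫ 1/n is above the triangle threshold p ~ 1/n. Asymptotically E[X] ~ (c³/6)·n^{3(1−α)} = (6³/6)·n^{1.5} → ∞; triangles are abundant w.h.p.

E[X] ≈ 71498.465; in regime p = Θ(1/n^{1/2}) E[X] diverges (above the triangle threshold p ~ 1/n).


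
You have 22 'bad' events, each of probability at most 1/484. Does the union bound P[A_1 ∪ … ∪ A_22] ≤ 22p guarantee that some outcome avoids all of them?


Union bound: P[∪_{i=1}^{22} A_i] ≤ Σ_i P[A_i] ≤ 22·p = 22·(1/484) = 1/22.
Numerically: 1/22 ≈ 0.0454545.
Is 1/22 < 1? YES.
Since P[∪ A_i] ≤ 1/22 < 1, the complement has P[∩ A_i^c] ≥ 1 − 1/22 = 21/22 > 0, so some outcome avoids every A_i.

22·p = 1/22 ≈ 0.0454545; existence CERTIFIED by the union bound.


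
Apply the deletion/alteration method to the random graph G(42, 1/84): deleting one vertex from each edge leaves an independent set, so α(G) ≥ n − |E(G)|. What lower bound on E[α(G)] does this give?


E[|E(G)|] = C(42, 2)·p = 861 · (1/84) = 41/4.
E[α(G)] ≥ n − E[|E(G)|] = 42 − 41/4 = 127/4.
Numerically: ≈ 31.750000.
(This is only a lower bound; the true E[α(G)] may be larger.)

E[α(G)] ≥ 127/4 ≈ 31.750000.


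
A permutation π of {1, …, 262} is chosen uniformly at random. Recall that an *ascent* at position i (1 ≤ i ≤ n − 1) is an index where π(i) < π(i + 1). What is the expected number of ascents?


Write X = Σ X_I over i = 1, …, 261, with X_I the indicator of one ascent.
There are 261 indicators.
For each fixed i, the pair (π(i), π(i+1)) is a uniformly random ordered pair of distinct values from {1, …, 262}; by symmetry P[π(i) < π(i+1)] = 1/2.
By linearity: E[X] = 261 · (1/2) = (262 − 1) · (1/2) = 261/2 ≈ 130.500.

E[X] = 261/2 = 130.500.


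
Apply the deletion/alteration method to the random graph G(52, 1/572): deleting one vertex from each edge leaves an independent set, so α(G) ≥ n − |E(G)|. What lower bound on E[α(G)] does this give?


E[|E(G)|] = C(52, 2)·p = 1326 · (1/572) = 51/22.
E[α(G)] ≥ n − E[|E(G)|] = 52 − 51/22 = 1093/22.
Numerically: ≈ 49.681818.
(This is only a lower bound; the true E[α(G)] may be larger.)

E[α(G)] ≥ 1093/22 ≈ 49.681818.


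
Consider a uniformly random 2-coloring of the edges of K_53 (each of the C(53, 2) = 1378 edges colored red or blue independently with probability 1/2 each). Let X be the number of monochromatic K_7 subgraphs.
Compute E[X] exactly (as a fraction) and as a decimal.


Let X = Σ_S X_S over the C(53, 7) = 154143080 subsets S of size 7, where X_S = 1 if the K_7 on S is monochromatic.
For a fixed S, the K_7 on S has C(7, 2) = 21 edges. P[all 21 edges red] = (1/2)^21, and likewise for blue, so P[monochromatic] = 2·(1/2)^21 = 2^{1 − 21} = 1/1048576.
By linearity of expectation: E[X] = C(53, 7) · 2^{1 − 21} = 154143080 · 1/1048576 = 19267885/131072.
Numerically: E[X] ≈ 147.0023.

E[X] = C(53,7)·2^(1−C(7,2)) = 19267885/131072 ≈ 147.0023.


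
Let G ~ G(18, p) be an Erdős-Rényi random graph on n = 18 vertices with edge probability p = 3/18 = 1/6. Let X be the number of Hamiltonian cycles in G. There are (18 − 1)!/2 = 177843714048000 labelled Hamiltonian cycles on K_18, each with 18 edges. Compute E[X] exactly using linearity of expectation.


K_18 has (18 − 1)!/2 = 177843714048000 labelled Hamiltonian cycles.
For each such Hamiltonian cycle H, let X_H = 1 if all 18 edges of H are present in G. Then P[X_H = 1] = p^{18} = (1/6)^{18} = 1/101559956668416.
By linearity: E[X] = Σ_H E[X_H] = 177843714048000 · p^{18} = 177843714048000 · 1/101559956668416 = 14889875/8503056.
Numerically: E[X] ≈ 1.75112.

E[X] = 177843714048000 · (1/6)^{18} = 14889875/8503056 ≈ 1.75112.


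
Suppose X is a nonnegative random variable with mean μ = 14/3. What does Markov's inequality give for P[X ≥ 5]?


μ = E[X] = 14/3, a = 5.
Markov: P[X ≥ 5] ≤ μ/a = (14/3)/5 = 14/15.
Numerically: ≈ 0.933333.
(Since a = 5 > μ = 4.666667, the bound 14/15 is < 1 and informative.)

P[X ≥ 5] ≤ 14/15 ≈ 0.933333.


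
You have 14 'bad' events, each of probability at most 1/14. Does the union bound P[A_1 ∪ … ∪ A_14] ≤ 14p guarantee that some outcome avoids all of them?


Union bound: P[∪_{i=1}^{14} A_i] ≤ Σ_i P[A_i] ≤ 14·p = 14·(1/14) = 1.
Numerically: 1 ≈ 1.0000000.
Is 1 < 1? NO.
Since the bound 1 is ≥ 1, the union bound is uninformative here; it does NOT by itself certify existence.

14·p = 1 ≈ 1.0000000; existence NOT certified by the union bound.


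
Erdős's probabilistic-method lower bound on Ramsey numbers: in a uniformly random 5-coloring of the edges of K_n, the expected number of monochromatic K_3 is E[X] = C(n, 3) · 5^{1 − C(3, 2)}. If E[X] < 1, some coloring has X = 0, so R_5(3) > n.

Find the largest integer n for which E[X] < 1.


We need C(n, 3) · 5^{1 − 3} < 1, i.e. C(n, 3) < 5^{3 − 1} = 25.
Check values of n near the boundary:
  n = 3: C(3, 3) = 1; 1 < 25? YES
  n = 4: C(4, 3) = 4; 4 < 25? YES
  n = 5: C(5, 3) = 10; 10 < 25? YES
  n = 6: C(6, 3) = 20; 20 < 25? YES
  n = 7: C(7, 3) = 35; 35 < 25? NO
The largest n with C(n, 3) < 25 is n = 6 (where E[X] = 4/5 ≈ 0.8000000). Hence R_5(3) > 6, i.e. R_5(3) ≥ 7.

Largest n = 6; hence R_5(3) > 6.


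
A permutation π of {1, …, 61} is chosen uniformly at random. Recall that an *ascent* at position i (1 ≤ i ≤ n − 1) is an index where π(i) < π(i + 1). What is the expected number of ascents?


Write X = Σ X_I over i = 1, …, 60, with X_I the indicator of one ascent.
There are 60 indicators.
For each fixed i, the pair (π(i), π(i+1)) is a uniformly random ordered pair of distinct values from {1, …, 61}; by symmetry P[π(i) < π(i+1)] = 1/2.
By linearity: E[X] = 60 · (1/2) = (61 − 1) · (1/2) = 30 ≈ 30.0000.

E[X] = 30 = 30.0000.


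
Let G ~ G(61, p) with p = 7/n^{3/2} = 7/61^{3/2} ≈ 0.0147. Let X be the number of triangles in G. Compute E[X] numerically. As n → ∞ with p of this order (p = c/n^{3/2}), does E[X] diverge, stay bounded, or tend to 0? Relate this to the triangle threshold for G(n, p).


Number of potential triangles: C(61, 3) = 35990.
Each occurs with probability p³ ≈ (0.0147)³ ≈ 3.17183e-06.
By linearity: E[X] = C(61, 3)·p³ ≈ 35990 · 3.17183e-06 ≈ 0.114.
Since α = 3/2 > 1, p = c/n^{3/2} = o(1/n) is below the triangle threshold p ~ 1/n. Asymptotically E[X] ~ (c³/6)·n^{3(1−α)} = (7³/6)·n^{-1.5} → 0, so by Markov's inequality G has no triangles w.h.p.

E[X] ≈ 0.114; in regime p = Θ(1/n^{3/2}) E[X] tends to 0 (below the triangle threshold p ~ 1/n).


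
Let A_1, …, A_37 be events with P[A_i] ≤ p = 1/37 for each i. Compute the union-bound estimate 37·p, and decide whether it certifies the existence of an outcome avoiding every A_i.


Union bound: P[∪_{i=1}^{37} A_i] ≤ Σ_i P[A_i] ≤ 37·p = 37·(1/37) = 1.
Numerically: 1 ≈ 1.0000000.
Is 1 < 1? NO.
Since the bound 1 is ≥ 1, the union bound is uninformative here; it does NOT by itself certify existence.

37·p = 1 ≈ 1.0000000; existence NOT certified by the union bound.


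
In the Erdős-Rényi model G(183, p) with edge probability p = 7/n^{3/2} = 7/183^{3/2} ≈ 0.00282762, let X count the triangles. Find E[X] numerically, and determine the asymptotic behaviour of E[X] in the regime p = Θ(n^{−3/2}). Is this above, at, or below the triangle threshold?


Number of potential triangles: C(183, 3) = 1004731.
Each occurs with probability p³ ≈ (0.00282762)³ ≈ 2.26081078e-08.
By linearity: E[X] = C(183, 3)·p³ ≈ 1004731 · 2.26081078e-08 ≈ 0.022715.
Since α = 3/2 > 1, p = c/n^{3/2} = o(1/n) is below the triangle threshold p ~ 1/n. Asymptotically E[X] ~ (c³/6)·n^{3(1−α)} = (7³/6)·n^{-1.5} → 0, so by Markov's inequality G has no triangles w.h.p.

E[X] ≈ 0.022715; in regime p = Θ(1/n^{3/2}) E[X] tends to 0 (below the triangle threshold p ~ 1/n).


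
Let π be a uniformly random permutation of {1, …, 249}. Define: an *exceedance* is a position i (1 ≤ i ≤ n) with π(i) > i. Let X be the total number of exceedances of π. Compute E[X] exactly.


Write X = Σ_{i=1}^{249} X_i, where X_i = 1_{π(i) > i}.
For each fixed i, π(i) is uniform over {1, …, 249} (marginal of a uniform permutation), so P[π(i) > i] = (n − i)/n. Summing: Σ_{i=1}^{249} (n − i)/n = (0 + 1 + … + 248)/249 = 249(249 − 1)/(2·249) = (249 − 1)/2.
Hence E[X] = Σ_{i=1}^{249} (249 − i)/249 = 124 ≈ 124.000.

E[X] = 124 = 124.000.


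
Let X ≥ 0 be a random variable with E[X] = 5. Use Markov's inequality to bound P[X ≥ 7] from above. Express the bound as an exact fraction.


μ = E[X] = 5, a = 7.
Markov: P[X ≥ 7] ≤ μ/a = (5)/7 = 5/7.
Numerically: ≈ 0.71429.
(Since a = 7 > μ = 5.00000, the bound 5/7 is < 1 and informative.)

P[X ≥ 7] ≤ 5/7 ≈ 0.71429.


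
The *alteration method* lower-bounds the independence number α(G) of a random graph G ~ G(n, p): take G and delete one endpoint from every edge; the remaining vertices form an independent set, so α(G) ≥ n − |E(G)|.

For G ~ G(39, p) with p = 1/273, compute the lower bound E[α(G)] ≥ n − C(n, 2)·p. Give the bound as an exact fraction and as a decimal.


E[|E(G)|] = C(39, 2)·p = 741 · (1/273) = 19/7.
E[α(G)] ≥ n − E[|E(G)|] = 39 − 19/7 = 254/7.
Numerically: ≈ 36.285714.
(This is only a lower bound; the true E[α(G)] may be larger.)

E[α(G)] ≥ 254/7 ≈ 36.285714.


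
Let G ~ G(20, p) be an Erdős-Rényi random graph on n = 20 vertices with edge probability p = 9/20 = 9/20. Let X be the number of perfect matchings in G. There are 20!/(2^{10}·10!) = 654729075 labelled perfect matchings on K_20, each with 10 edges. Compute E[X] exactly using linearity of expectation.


K_20 has 20!/(2^{10}·10!) = 654729075 labelled perfect matchings.
For each such perfect matching H, let X_H = 1 if all 10 edges of H are present in G. Then P[X_H = 1] = p^{10} = (9/20)^{10} = 3486784401/10240000000000.
By linearity: E[X] = Σ_H E[X_H] = 654729075 · p^{10} = 654729075 · 3486784401/10240000000000 = 91315965023646363/409600000000.
Numerically: E[X] ≈ 2.229e+05.

E[X] = 654729075 · (9/20)^{10} = 91315965023646363/409600000000 ≈ 2.229e+05.


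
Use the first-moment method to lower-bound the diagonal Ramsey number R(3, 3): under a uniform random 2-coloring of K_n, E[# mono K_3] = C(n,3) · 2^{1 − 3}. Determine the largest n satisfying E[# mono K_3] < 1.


We need C(n, 3) · 2^{1 − 3} < 1, i.e. C(n, 3) < 2^{3 − 1} = 4.
Check values of n near the boundary:
  n = 3: C(3, 3) = 1; 1 < 4? YES
  n = 4: C(4, 3) = 4; 4 < 4? NO
  n = 5: C(5, 3) = 10; 10 < 4? NO
  n = 6: C(6, 3) = 20; 20 < 4? NO
The largest n with C(n, 3) < 4 is n = 3 (where E[X] = 1/4 ≈ 0.25000). Hence R(3, 3) > 3, i.e. R(3, 3) ≥ 4.

Largest n = 3; hence R(3, 3) > 3.


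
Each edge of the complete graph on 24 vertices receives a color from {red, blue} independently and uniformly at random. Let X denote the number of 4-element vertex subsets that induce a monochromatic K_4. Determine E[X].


Let X = Σ_S X_S over the C(24, 4) = 10626 subsets S of size 4, where X_S = 1 if the K_4 on S is monochromatic.
For a fixed S, the K_4 on S has C(4, 2) = 6 edges. P[all 6 edges red] = (1/2)^6, and likewise for blue, so P[monochromatic] = 2·(1/2)^6 = 2^{1 − 6} = 1/32.
Summing: E[X] = C(24, 4) · 2^{1 − 6} = 10626 · 1/32 = 5313/16.
Numerically: E[X] ≈ 332.062500.

E[X] = C(24,4)·2^(1−C(4,2)) = 5313/16 ≈ 332.062500.


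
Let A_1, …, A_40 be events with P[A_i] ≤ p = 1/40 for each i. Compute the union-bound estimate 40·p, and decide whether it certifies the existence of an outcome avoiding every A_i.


Union bound: P[∪_{i=1}^{40} A_i] ≤ Σ_i P[A_i] ≤ 40·p = 40·(1/40) = 1.
Numerically: 1 ≈ 1.00000.
Is 1 < 1? NO.
Since the bound 1 is ≥ 1, the union bound is uninformative here; it does NOT by itself certify existence.

40·p = 1 ≈ 1.00000; existence NOT certified by the union bound.


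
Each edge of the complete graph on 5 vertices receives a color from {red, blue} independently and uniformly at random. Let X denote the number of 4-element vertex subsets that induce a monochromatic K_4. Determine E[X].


Let X = Σ_S X_S over the C(5, 4) = 5 subsets S of size 4, where X_S = 1 if the K_4 on S is monochromatic.
For a fixed S, the K_4 on S has C(4, 2) = 6 edges. P[all 6 edges red] = (1/2)^6, and likewise for blue, so P[monochromatic] = 2·(1/2)^6 = 2^{1 − 6} = 1/32.
By linearity: E[X] = C(5, 4) · 2^{1 − 6} = 5 · 1/32 = 5/32.
Numerically: E[X] ≈ 0.156.

E[X] = C(5,4)·2^(1−C(4,2)) = 5/32 ≈ 0.156.


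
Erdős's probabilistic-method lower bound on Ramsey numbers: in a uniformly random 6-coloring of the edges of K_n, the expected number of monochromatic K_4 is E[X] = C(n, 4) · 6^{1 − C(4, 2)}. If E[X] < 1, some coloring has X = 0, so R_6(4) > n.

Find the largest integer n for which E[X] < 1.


We need C(n, 4) · 6^{1 − 6} < 1, i.e. C(n, 4) < 6^{6 − 1} = 7776.
Check values of n near the boundary:
  n = 20: C(20, 4) = 4845; 4845 < 7776? YES
  n = 21: C(21, 4) = 5985; 5985 < 7776? YES
  n = 22: C(22, 4) = 7315; 7315 < 7776? YES
  n = 23: C(23, 4) = 8855; 8855 < 7776? NO
  n = 24: C(24, 4) = 10626; 10626 < 7776? NO
  n = 25: C(25, 4) = 12650; 12650 < 7776? NO
The largest n with C(n, 4) < 7776 is n = 22 (where E[X] = 7315/7776 ≈ 0.94072). Hence R_6(4) > 22, i.e. R_6(4) ≥ 23.

Largest n = 22; hence R_6(4) > 22.


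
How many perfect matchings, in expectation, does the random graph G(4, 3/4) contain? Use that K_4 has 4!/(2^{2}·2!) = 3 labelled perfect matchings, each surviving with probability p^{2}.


K_4 has 4!/(2^{2}·2!) = 3 labelled perfect matchings.
For each such perfect matching H, let X_H = 1 if all 2 edges of H are present in G. Then P[X_H = 1] = p^{2} = (3/4)^{2} = 9/16.
Summing the indicators: E[X] = Σ_H E[X_H] = 3 · p^{2} = 3 · 9/16 = 27/16.
Numerically: E[X] ≈ 1.688.

E[X] = 3 · (3/4)^{2} = 27/16 ≈ 1.688.


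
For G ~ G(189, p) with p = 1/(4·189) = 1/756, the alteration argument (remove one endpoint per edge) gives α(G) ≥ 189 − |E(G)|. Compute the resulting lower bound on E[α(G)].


E[|E(G)|] = C(189, 2)·p = 17766 · (1/756) = 47/2.
E[α(G)] ≥ n − E[|E(G)|] = 189 − 47/2 = 331/2.
Numerically: ≈ 165.5000.
(This is only a lower bound; the true E[α(G)] may be larger.)

E[α(G)] ≥ 331/2 ≈ 165.5000.


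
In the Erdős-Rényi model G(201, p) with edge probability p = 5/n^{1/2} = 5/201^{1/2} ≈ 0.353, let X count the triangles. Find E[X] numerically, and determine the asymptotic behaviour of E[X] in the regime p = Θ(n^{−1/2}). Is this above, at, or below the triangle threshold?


Number of potential triangles: C(201, 3) = 1333300.
Each occurs with probability p³ ≈ (0.353)³ ≈ 4.38648e-02.
By linearity: E[X] = C(201, 3)·p³ ≈ 1333300 · 4.38648e-02 ≈ 58484.907.
Since α = 1/2 < 1, p = c/n^{1/2} ≫ 1/n is above the triangle threshold p ~ 1/n. Asymptotically E[X] ~ (c³/6)·n^{3(1−α)} = (5³/6)·n^{1.5} → ∞; triangles are abundant w.h.p.

E[X] ≈ 58484.907; in regime p = Θ(1/n^{1/2}) E[X] diverges (above the triangle threshold p ~ 1/n).


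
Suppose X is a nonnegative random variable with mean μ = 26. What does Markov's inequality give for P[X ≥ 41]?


μ = E[X] = 26, a = 41.
Markov: P[X ≥ 41] ≤ μ/a = (26)/41 = 26/41.
Numerically: ≈ 0.63415.
(Since a = 41 > μ = 26.00000, the bound 26/41 is < 1 and informative.)

P[X ≥ 41] ≤ 26/41 ≈ 0.63415.


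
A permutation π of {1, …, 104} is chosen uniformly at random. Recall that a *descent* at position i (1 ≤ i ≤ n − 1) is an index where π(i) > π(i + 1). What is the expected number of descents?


Write X = Σ X_I over i = 1, …, 103, with X_I the indicator of one descent.
There are 103 indicators.
For each fixed i, the pair (π(i), π(i+1)) is a uniformly random ordered pair of distinct values from {1, …, 104}; by symmetry P[π(i) > π(i+1)] = 1/2.
By linearity: E[X] = 103 · (1/2) = (104 − 1) · (1/2) = 103/2 ≈ 51.50000.

E[X] = 103/2 = 51.50000.


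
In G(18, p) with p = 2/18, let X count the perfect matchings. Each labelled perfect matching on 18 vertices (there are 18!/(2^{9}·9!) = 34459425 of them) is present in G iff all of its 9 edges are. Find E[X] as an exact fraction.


K_18 has 18!/(2^{9}·9!) = 34459425 labelled perfect matchings.
For each such perfect matching H, let X_H = 1 if all 9 edges of H are present in G. Then P[X_H = 1] = p^{9} = (1/9)^{9} = 1/387420489.
By linearity of expectation: E[X] = Σ_H E[X_H] = 34459425 · p^{9} = 34459425 · 1/387420489 = 425425/4782969.
Numerically: E[X] ≈ 0.08895.

E[X] = 34459425 · (1/9)^{9} = 425425/4782969 ≈ 0.08895.


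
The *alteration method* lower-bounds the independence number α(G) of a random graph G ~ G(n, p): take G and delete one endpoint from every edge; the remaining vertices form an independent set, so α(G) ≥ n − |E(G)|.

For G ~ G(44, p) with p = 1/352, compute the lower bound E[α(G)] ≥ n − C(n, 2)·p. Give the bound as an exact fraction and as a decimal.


E[|E(G)|] = C(44, 2)·p = 946 · (1/352) = 43/16.
E[α(G)] ≥ n − E[|E(G)|] = 44 − 43/16 = 661/16.
Numerically: ≈ 41.312500.
(This is only a lower bound; the true E[α(G)] may be larger.)

E[α(G)] ≥ 661/16 ≈ 41.312500.


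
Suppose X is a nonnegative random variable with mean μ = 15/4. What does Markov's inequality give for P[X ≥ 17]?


μ = E[X] = 15/4, a = 17.
Markov: P[X ≥ 17] ≤ μ/a = (15/4)/17 = 15/68.
Numerically: ≈ 0.220588.
(Since a = 17 > μ = 3.750000, the bound 15/68 is < 1 and informative.)

P[X ≥ 17] ≤ 15/68 ≈ 0.220588.


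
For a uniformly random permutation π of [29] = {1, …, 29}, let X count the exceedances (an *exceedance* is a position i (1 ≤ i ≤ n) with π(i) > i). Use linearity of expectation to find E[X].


Write X = Σ_{i=1}^{29} X_i, where X_i = 1_{π(i) > i}.
For each fixed i, π(i) is uniform over {1, …, 29} (marginal of a uniform permutation), so P[π(i) > i] = (n − i)/n. Summing: Σ_{i=1}^{29} (n − i)/n = (0 + 1 + … + 28)/29 = 29(29 − 1)/(2·29) = (29 − 1)/2.
Hence E[X] = Σ_{i=1}^{29} (29 − i)/29 = 14 ≈ 14.0000.

E[X] = 14 = 14.0000.


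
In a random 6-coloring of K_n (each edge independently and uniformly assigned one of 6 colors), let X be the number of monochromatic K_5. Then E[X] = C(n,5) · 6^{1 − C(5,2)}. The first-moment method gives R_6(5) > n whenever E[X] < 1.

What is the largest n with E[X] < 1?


We need C(n, 5) · 6^{1 − 10} < 1, i.e. C(n, 5) < 6^{10 − 1} = 10077696.
Check values of n near the boundary:
  n = 64: C(64, 5) = 7624512; 7624512 < 10077696? YES
  n = 65: C(65, 5) = 8259888; 8259888 < 10077696? YES
  n = 66: C(66, 5) = 8936928; 8936928 < 10077696? YES
  n = 67: C(67, 5) = 9657648; 9657648 < 10077696? YES
  n = 68: C(68, 5) = 10424128; 10424128 < 10077696? NO
The largest n with C(n, 5) < 10077696 is n = 67 (where E[X] = 67067/69984 ≈ 0.9583190). Hence R_6(5) > 67, i.e. R_6(5) ≥ 68.

Largest n = 67; hence R_6(5) > 67.


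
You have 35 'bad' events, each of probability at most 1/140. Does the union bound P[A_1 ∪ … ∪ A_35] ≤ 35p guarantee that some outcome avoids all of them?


Union bound: P[∪_{i=1}^{35} A_i] ≤ Σ_i P[A_i] ≤ 35·p = 35·(1/140) = 1/4.
Numerically: 1/4 ≈ 0.25000.
Is 1/4 < 1? YES.
Since P[∪ A_i] ≤ 1/4 < 1, the complement has P[∩ A_i^c] ≥ 1 − 1/4 = 3/4 > 0, so some outcome avoids every A_i.

35·p = 1/4 ≈ 0.25000; existence CERTIFIED by the union bound.


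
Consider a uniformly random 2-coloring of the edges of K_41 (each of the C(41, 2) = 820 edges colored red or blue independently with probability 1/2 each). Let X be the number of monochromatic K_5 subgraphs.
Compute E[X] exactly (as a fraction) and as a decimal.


Let X = Σ_S X_S over the C(41, 5) = 749398 subsets S of size 5, where X_S = 1 if the K_5 on S is monochromatic.
For a fixed S, the K_5 on S has C(5, 2) = 10 edges. P[all 10 edges red] = (1/2)^10, and likewise for blue, so P[monochromatic] = 2·(1/2)^10 = 2^{1 − 10} = 1/512.
By linearity of expectation: E[X] = C(41, 5) · 2^{1 − 10} = 749398 · 1/512 = 374699/256.
Numerically: E[X] ≈ 1463.667969.

E[X] = C(41,5)·2^(1−C(5,2)) = 374699/256 ≈ 1463.667969.


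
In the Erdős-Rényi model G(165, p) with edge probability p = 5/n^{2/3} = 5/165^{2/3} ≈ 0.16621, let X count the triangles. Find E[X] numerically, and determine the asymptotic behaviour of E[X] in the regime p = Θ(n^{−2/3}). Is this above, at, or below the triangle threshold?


Number of potential triangles: C(165, 3) = 735130.
Each occurs with probability p³ ≈ (0.16621)³ ≈ 4.5913682e-03.
By linearity: E[X] = C(165, 3)·p³ ≈ 735130 · 4.5913682e-03 ≈ 3375.25253.
Since α = 2/3 < 1, p = c/n^{2/3} ≫ 1/n is above the triangle threshold p ~ 1/n. Asymptotically E[X] ~ (c³/6)·n^{3(1−α)} = (5³/6)·n^{1} → ∞; triangles are abundant w.h.p.

E[X] ≈ 3375.25253; in regime p = Θ(1/n^{2/3}) E[X] diverges (above the triangle threshold p ~ 1/n).


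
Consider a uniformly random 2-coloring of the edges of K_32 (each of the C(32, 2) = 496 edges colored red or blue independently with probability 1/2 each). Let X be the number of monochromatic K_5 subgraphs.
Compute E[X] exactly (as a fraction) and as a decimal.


Let X = Σ_S X_S over the C(32, 5) = 201376 subsets S of size 5, where X_S = 1 if the K_5 on S is monochromatic.
For a fixed S, the K_5 on S has C(5, 2) = 10 edges. P[all 10 edges red] = (1/2)^10, and likewise for blue, so P[monochromatic] = 2·(1/2)^10 = 2^{1 − 10} = 1/512.
By linearity of expectation: E[X] = C(32, 5) · 2^{1 − 10} = 201376 · 1/512 = 6293/16.
Numerically: E[X] ≈ 393.312.

E[X] = C(32,5)·2^(1−C(5,2)) = 6293/16 ≈ 393.312.


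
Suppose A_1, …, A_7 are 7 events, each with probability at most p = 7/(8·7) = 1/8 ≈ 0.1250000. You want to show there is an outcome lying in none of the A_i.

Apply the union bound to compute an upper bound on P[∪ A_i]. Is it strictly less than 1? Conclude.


Union bound: P[∪_{i=1}^{7} A_i] ≤ Σ_i P[A_i] ≤ 7·p = 7·(1/8) = 7/8.
Numerically: 7/8 ≈ 0.8750000.
Is 7/8 < 1? YES.
Since P[∪ A_i] ≤ 7/8 < 1, the complement has P[∩ A_i^c] ≥ 1 − 7/8 = 1/8 > 0, so some outcome avoids every A_i.

7·p = 7/8 ≈ 0.8750000; existence CERTIFIED by the union bound.


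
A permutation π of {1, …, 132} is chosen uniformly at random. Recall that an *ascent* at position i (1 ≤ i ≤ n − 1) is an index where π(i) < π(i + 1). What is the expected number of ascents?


Write X = Σ X_I over i = 1, …, 131, with X_I the indicator of one ascent.
There are 131 indicators.
For each fixed i, the pair (π(i), π(i+1)) is a uniformly random ordered pair of distinct values from {1, …, 132}; by symmetry P[π(i) < π(i+1)] = 1/2.
By linearity: E[X] = 131 · (1/2) = (132 − 1) · (1/2) = 131/2 ≈ 65.500.

E[X] = 131/2 = 65.500.


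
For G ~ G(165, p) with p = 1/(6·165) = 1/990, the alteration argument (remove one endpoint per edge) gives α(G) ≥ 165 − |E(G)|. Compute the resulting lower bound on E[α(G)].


E[|E(G)|] = C(165, 2)·p = 13530 · (1/990) = 41/3.
E[α(G)] ≥ n − E[|E(G)|] = 165 − 41/3 = 454/3.
Numerically: ≈ 151.333333.
(This is only a lower bound; the true E[α(G)] may be larger.)

E[α(G)] ≥ 454/3 ≈ 151.333333.


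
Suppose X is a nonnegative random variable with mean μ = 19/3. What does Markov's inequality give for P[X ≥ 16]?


μ = E[X] = 19/3, a = 16.
Markov: P[X ≥ 16] ≤ μ/a = (19/3)/16 = 19/48.
Numerically: ≈ 0.3958.
(Since a = 16 > μ = 6.3333, the bound 19/48 is < 1 and informative.)

P[X ≥ 16] ≤ 19/48 ≈ 0.3958.


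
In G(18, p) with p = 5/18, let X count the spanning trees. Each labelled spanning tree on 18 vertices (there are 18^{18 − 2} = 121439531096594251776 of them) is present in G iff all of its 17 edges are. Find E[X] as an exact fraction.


K_18 has 18^{18 − 2} = 121439531096594251776 labelled spanning trees.
For each such spanning tree H, let X_H = 1 if all 17 edges of H are present in G. Then P[X_H = 1] = p^{17} = (5/18)^{17} = 762939453125/2185911559738696531968.
By linearity of expectation: E[X] = Σ_H E[X_H] = 121439531096594251776 · p^{17} = 121439531096594251776 · 762939453125/2185911559738696531968 = 762939453125/18.
Numerically: E[X] ≈ 4.239e+10.

E[X] = 121439531096594251776 · (5/18)^{17} = 762939453125/18 ≈ 4.239e+10.


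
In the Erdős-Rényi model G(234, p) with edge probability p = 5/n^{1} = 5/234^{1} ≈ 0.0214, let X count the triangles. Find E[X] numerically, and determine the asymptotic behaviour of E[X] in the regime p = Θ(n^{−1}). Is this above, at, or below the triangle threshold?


Number of potential triangles: C(234, 3) = 2108184.
Each occurs with probability p³ ≈ (0.0214)³ ≈ 9.75579e-06.
By linearity: E[X] = C(234, 3)·p³ ≈ 2108184 · 9.75579e-06 ≈ 20.567.
Here α = 1, so p = 5/n is exactly at the triangle threshold p ~ 1/n. Asymptotically E[X] → c³/6 = 5³/6 = 125/6 ≈ 20.833, a bounded constant. In this regime the triangle count is asymptotically Poisson(c³/6).

E[X] ≈ 20.567; in regime p = Θ(1/n^{1}) E[X] stays bounded (at the triangle threshold p ~ 1/n).


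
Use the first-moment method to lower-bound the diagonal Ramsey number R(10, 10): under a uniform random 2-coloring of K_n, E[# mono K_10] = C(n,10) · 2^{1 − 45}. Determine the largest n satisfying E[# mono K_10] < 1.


We need C(n, 10) · 2^{1 − 45} < 1, i.e. C(n, 10) < 2^{45 − 1} = 17592186044416.
Check values of n near the boundary:
  n = 94: C(94, 10) = 9041256841903; 9041256841903 < 17592186044416? YES
  n = 95: C(95, 10) = 10104934117421; 10104934117421 < 17592186044416? YES
  n = 96: C(96, 10) = 11279926456656; 11279926456656 < 17592186044416? YES
  n = 97: C(97, 10) = 12576469727536; 12576469727536 < 17592186044416? YES
  n = 98: C(98, 10) = 14005614014756; 14005614014756 < 17592186044416? YES
  n = 99: C(99, 10) = 15579278510796; 15579278510796 < 17592186044416? YES
  n = 100: C(100, 10) = 17310309456440; 17310309456440 < 17592186044416? YES
  n = 101: C(101, 10) = 19212541264840; 19212541264840 < 17592186044416? NO
  n = 102: C(102, 10) = 21300860967540; 21300860967540 < 17592186044416? NO
  n = 103: C(103, 10) = 23591276125340; 23591276125340 < 17592186044416? NO
The largest n with C(n, 10) < 17592186044416 is n = 100 (where E[X] = 2163788682055/2199023255552 ≈ 0.983977). Hence R(10, 10) > 100, i.e. R(10, 10) ≥ 101.

Largest n = 100; hence R(10, 10) > 100.


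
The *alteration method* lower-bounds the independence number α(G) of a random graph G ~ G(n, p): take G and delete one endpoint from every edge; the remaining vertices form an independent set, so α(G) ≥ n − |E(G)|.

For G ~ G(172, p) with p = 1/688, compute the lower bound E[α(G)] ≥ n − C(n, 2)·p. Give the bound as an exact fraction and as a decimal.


E[|E(G)|] = C(172, 2)·p = 14706 · (1/688) = 171/8.
E[α(G)] ≥ n − E[|E(G)|] = 172 − 171/8 = 1205/8.
Numerically: ≈ 150.625000.
(This is only a lower bound; the true E[α(G)] may be larger.)

E[α(G)] ≥ 1205/8 ≈ 150.625000.


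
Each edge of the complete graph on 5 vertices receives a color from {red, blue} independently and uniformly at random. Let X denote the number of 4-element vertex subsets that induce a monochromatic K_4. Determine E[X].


Let X = Σ_S X_S over the C(5, 4) = 5 subsets S of size 4, where X_S = 1 if the K_4 on S is monochromatic.
For a fixed S, the K_4 on S has C(4, 2) = 6 edges. P[all 6 edges red] = (1/2)^6, and likewise for blue, so P[monochromatic] = 2·(1/2)^6 = 2^{1 − 6} = 1/32.
By linearity of expectation: E[X] = C(5, 4) · 2^{1 − 6} = 5 · 1/32 = 5/32.
Numerically: E[X] ≈ 0.15625.

E[X] = C(5,4)·2^(1−C(4,2)) = 5/32 ≈ 0.15625.


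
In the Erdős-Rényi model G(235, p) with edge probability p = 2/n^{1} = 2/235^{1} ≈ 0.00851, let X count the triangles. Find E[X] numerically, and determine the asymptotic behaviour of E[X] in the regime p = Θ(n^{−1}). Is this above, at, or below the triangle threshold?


Number of potential triangles: C(235, 3) = 2135445.
Each occurs with probability p³ ≈ (0.00851)³ ≈ 6.16434e-07.
By linearity: E[X] = C(235, 3)·p³ ≈ 2135445 · 6.16434e-07 ≈ 1.316.
Here α = 1, so p = 2/n is exactly at the triangle threshold p ~ 1/n. Asymptotically E[X] → c³/6 = 2³/6 = 4/3 ≈ 1.333, a bounded constant. In this regime the triangle count is asymptotically Poisson(c³/6).

E[X] ≈ 1.316; in regime p = Θ(1/n^{1}) E[X] stays bounded (at the triangle threshold p ~ 1/n).
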